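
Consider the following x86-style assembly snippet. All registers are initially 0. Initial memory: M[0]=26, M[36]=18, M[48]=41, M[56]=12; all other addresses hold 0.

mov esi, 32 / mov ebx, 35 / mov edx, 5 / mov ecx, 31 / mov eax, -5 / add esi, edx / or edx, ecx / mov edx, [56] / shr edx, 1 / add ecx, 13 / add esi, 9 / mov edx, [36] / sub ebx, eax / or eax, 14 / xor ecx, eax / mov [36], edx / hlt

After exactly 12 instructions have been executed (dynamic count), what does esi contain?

after mov esi, 32: esi=32
after mov ebx, 35: ebx=35
after mov edx, 5: edx=5
after mov ecx, 31: ecx=31
after mov eax, -5: eax=-5
after add esi, edx: esi=32+5=37
after or edx, ecx: edx=5|31=31
after mov edx, [56]: edx=M[56]=12
after shr edx, 1: edx=12>>1=6
after add ecx, 13: ecx=31+13=44
after add esi, 9: esi=37+9=46
after mov edx, [36]: edx=M[36]=18
After step 12: esi = 46.

46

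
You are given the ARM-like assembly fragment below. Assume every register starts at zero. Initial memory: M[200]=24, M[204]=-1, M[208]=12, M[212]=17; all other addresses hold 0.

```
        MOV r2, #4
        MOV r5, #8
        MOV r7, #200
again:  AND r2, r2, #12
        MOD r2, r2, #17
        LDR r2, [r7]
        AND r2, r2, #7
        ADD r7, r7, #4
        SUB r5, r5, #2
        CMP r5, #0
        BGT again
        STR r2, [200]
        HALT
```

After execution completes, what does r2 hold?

after MOV r2, #4: r2=4
after MOV r5, #8: r5=8
after MOV r7, #200: r7=200
after AND r2, r2, #12: r2=4&12=4
after MOD r2, r2, #17: r2=4%17=4
after LDR r2, [r7]: r2=M[200]=24
after AND r2, r2, #7: r2=24&7=0
after ADD r7, r7, #4: r7=200+4=204
after SUB r5, r5, #2: r5=8-2=6
CMP r5, #0  (cmp 6,0)
BGT again: taken
after AND r2, r2, #12: r2=0&12=0
after MOD r2, r2, #17: r2=0%17=0
after LDR r2, [r7]: r2=M[204]=-1
after AND r2, r2, #7: r2=(-1)&7=7
after ADD r7, r7, #4: r7=204+4=208
after SUB r5, r5, #2: r5=6-2=4
CMP r5, #0  (cmp 4,0)
BGT again: taken
after AND r2, r2, #12: r2=7&12=4
after MOD r2, r2, #17: r2=4%17=4
after LDR r2, [r7]: r2=M[208]=12
after AND r2, r2, #7: r2=12&7=4
after ADD r7, r7, #4: r7=208+4=212
after SUB r5, r5, #2: r5=4-2=2
CMP r5, #0  (cmp 2,0)
BGT again: taken
after AND r2, r2, #12: r2=4&12=4
after MOD r2, r2, #17: r2=4%17=4
after LDR r2, [r7]: r2=M[212]=17
after AND r2, r2, #7: r2=17&7=1
after ADD r7, r7, #4: r7=212+4=216
after SUB r5, r5, #2: r5=2-2=0
CMP r5, #0  (cmp 0,0)
BGT again: not taken
STR r2, [200] → M[200]=1
halt.

1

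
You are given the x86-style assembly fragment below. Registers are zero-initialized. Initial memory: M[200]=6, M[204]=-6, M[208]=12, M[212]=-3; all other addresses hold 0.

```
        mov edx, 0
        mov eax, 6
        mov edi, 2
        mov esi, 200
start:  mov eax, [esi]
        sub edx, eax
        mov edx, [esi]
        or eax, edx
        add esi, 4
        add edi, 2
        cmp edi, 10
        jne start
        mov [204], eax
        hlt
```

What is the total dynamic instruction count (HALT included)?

38

after mov edx, 0: edx=0
after mov eax, 6: eax=6
after mov edi, 2: edi=2
after mov esi, 200: esi=200
after mov eax, [esi]: eax=M[200]=6
after sub edx, eax: edx=0-6=-6
after mov edx, [esi]: edx=M[200]=6
after or eax, edx: eax=6|6=6
after add esi, 4: esi=200+4=204
after add edi, 2: edi=2+2=4
cmp edi, 10  (cmp 4,10)
jne start: taken
after mov eax, [esi]: eax=M[204]=-6
after sub edx, eax: edx=6-(-6)=12
after mov edx, [esi]: edx=M[204]=-6
after or eax, edx: eax=(-6)|(-6)=-6
after add esi, 4: esi=204+4=208
after add edi, 2: edi=4+2=6
cmp edi, 10  (cmp 6,10)
jne start: taken
after mov eax, [esi]: eax=M[208]=12
after sub edx, eax: edx=(-6)-12=-18
after mov edx, [esi]: edx=M[208]=12
after or eax, edx: eax=12|12=12
after add esi, 4: esi=208+4=212
after add edi, 2: edi=6+2=8
cmp edi, 10  (cmp 8,10)
jne start: taken
after mov eax, [esi]: eax=M[212]=-3
after sub edx, eax: edx=12-(-3)=15
after mov edx, [esi]: edx=M[212]=-3
after or eax, edx: eax=(-3)|(-3)=-3
after add esi, 4: esi=212+4=216
after add edi, 2: edi=8+2=10
cmp edi, 10  (cmp 10,10)
jne start: not taken
mov [204], eax → M[204]=-3
halt.
Total executed instructions: 38.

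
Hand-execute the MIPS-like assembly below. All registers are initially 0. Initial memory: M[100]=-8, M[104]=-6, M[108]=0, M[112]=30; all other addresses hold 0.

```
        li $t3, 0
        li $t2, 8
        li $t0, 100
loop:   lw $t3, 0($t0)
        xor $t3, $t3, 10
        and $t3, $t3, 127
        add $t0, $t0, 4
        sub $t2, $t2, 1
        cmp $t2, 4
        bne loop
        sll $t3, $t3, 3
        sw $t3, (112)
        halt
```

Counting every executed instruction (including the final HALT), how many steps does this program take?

after li $t3, 0: $t3=0
after li $t2, 8: $t2=8
after li $t0, 100: $t0=100
after lw $t3, 0($t0): $t3=M[100]=-8
after xor $t3, $t3, 10: $t3=(-8)^10=-14
after and $t3, $t3, 127: $t3=(-14)&127=114
after add $t0, $t0, 4: $t0=100+4=104
after sub $t2, $t2, 1: $t2=8-1=7
cmp $t2, 4  (cmp 7,4)
bne loop: taken
after lw $t3, 0($t0): $t3=M[104]=-6
after xor $t3, $t3, 10: $t3=(-6)^10=-16
after and $t3, $t3, 127: $t3=(-16)&127=112
after add $t0, $t0, 4: $t0=104+4=108
after sub $t2, $t2, 1: $t2=7-1=6
cmp $t2, 4  (cmp 6,4)
bne loop: taken
after lw $t3, 0($t0): $t3=M[108]=0
after xor $t3, $t3, 10: $t3=0^10=10
after and $t3, $t3, 127: $t3=10&127=10
after add $t0, $t0, 4: $t0=108+4=112
after sub $t2, $t2, 1: $t2=6-1=5
cmp $t2, 4  (cmp 5,4)
bne loop: taken
after lw $t3, 0($t0): $t3=M[112]=30
after xor $t3, $t3, 10: $t3=30^10=20
after and $t3, $t3, 127: $t3=20&127=20
after add $t0, $t0, 4: $t0=112+4=116
after sub $t2, $t2, 1: $t2=5-1=4
cmp $t2, 4  (cmp 4,4)
bne loop: not taken
after sll $t3, $t3, 3: $t3=20<<3=160
sw $t3, (112) → M[112]=160
halt.
Total executed instructions: 34.

34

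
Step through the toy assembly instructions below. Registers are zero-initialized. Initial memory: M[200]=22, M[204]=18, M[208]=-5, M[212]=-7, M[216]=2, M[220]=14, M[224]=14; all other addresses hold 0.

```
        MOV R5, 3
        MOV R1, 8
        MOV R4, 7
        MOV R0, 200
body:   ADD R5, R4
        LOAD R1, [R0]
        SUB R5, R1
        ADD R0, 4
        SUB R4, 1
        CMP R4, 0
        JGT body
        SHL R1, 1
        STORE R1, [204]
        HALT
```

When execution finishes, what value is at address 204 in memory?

MOV R5, 3 → R5=3
MOV R1, 8 → R1=8
MOV R4, 7 → R4=7
MOV R0, 200 → R0=200
ADD R5, R4 → R5=3+7=10
LOAD R1, [R0] → R1=M[200]=22
SUB R5, R1 → R5=10-22=-12
ADD R0, 4 → R0=200+4=204
SUB R4, 1 → R4=7-1=6
CMP R4, 0  (cmp 6,0)
JGT body: taken
ADD R5, R4 → R5=(-12)+6=-6
LOAD R1, [R0] → R1=M[204]=18
SUB R5, R1 → R5=(-6)-18=-24
ADD R0, 4 → R0=204+4=208
SUB R4, 1 → R4=6-1=5
CMP R4, 0  (cmp 5,0)
JGT body: taken
ADD R5, R4 → R5=(-24)+5=-19
LOAD R1, [R0] → R1=M[208]=-5
SUB R5, R1 → R5=(-19)-(-5)=-14
ADD R0, 4 → R0=208+4=212
SUB R4, 1 → R4=5-1=4
CMP R4, 0  (cmp 4,0)
JGT body: taken
ADD R5, R4 → R5=(-14)+4=-10
LOAD R1, [R0] → R1=M[212]=-7
SUB R5, R1 → R5=(-10)-(-7)=-3
ADD R0, 4 → R0=212+4=216
SUB R4, 1 → R4=4-1=3
CMP R4, 0  (cmp 3,0)
JGT body: taken
ADD R5, R4 → R5=(-3)+3=0
LOAD R1, [R0] → R1=M[216]=2
SUB R5, R1 → R5=0-2=-2
ADD R0, 4 → R0=216+4=220
SUB R4, 1 → R4=3-1=2
CMP R4, 0  (cmp 2,0)
JGT body: taken
ADD R5, R4 → R5=(-2)+2=0
LOAD R1, [R0] → R1=M[220]=14
SUB R5, R1 → R5=0-14=-14
ADD R0, 4 → R0=220+4=224
SUB R4, 1 → R4=2-1=1
CMP R4, 0  (cmp 1,0)
JGT body: taken
ADD R5, R4 → R5=(-14)+1=-13
LOAD R1, [R0] → R1=M[224]=14
SUB R5, R1 → R5=(-13)-14=-27
ADD R0, 4 → R0=224+4=228
SUB R4, 1 → R4=1-1=0
CMP R4, 0  (cmp 0,0)
JGT body: not taken
SHL R1, 1 → R1=14<<1=28
STORE R1, [204] → M[204]=28
halt.

28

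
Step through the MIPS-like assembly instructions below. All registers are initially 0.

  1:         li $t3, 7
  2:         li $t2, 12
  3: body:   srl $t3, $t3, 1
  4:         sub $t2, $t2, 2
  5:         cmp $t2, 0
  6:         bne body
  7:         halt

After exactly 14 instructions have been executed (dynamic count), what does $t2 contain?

6

after li $t3, 7: $t3=7
after li $t2, 12: $t2=12
after srl $t3, $t3, 1: $t3=7>>1=3
after sub $t2, $t2, 2: $t2=12-2=10
cmp $t2, 0  (cmp 10,0)
bne body: taken
after srl $t3, $t3, 1: $t3=3>>1=1
after sub $t2, $t2, 2: $t2=10-2=8
cmp $t2, 0  (cmp 8,0)
bne body: taken
after srl $t3, $t3, 1: $t3=1>>1=0
after sub $t2, $t2, 2: $t2=8-2=6
cmp $t2, 0  (cmp 6,0)
bne body: taken
After step 14: $t2 = 6.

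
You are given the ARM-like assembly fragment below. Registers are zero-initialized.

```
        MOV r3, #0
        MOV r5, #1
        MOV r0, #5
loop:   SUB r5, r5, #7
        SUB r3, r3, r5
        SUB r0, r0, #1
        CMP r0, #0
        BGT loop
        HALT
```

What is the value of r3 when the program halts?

r3=0
r5=1
r0=5
r5=1-7=-6
r3=0-(-6)=6
r0=5-1=4
CMP r0, #0  (cmp 4,0)
BGT loop: taken
r5=(-6)-7=-13
r3=6-(-13)=19
r0=4-1=3
CMP r0, #0  (cmp 3,0)
BGT loop: taken
r5=(-13)-7=-20
r3=19-(-20)=39
r0=3-1=2
CMP r0, #0  (cmp 2,0)
BGT loop: taken
r5=(-20)-7=-27
r3=39-(-27)=66
r0=2-1=1
CMP r0, #0  (cmp 1,0)
BGT loop: taken
r5=(-27)-7=-34
r3=66-(-34)=100
r0=1-1=0
CMP r0, #0  (cmp 0,0)
BGT loop: not taken
halt.

100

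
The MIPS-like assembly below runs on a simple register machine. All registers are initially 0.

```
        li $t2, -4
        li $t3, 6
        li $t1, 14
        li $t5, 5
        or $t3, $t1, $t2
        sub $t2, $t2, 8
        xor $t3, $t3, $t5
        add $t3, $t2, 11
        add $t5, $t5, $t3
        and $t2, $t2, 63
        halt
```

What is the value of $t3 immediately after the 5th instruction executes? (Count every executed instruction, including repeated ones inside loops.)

after li $t2, -4: $t2=-4
after li $t3, 6: $t3=6
after li $t1, 14: $t1=14
after li $t5, 5: $t5=5
after or $t3, $t1, $t2: $t3=14|(-4)=-2
After step 5: $t3 = -2.

-2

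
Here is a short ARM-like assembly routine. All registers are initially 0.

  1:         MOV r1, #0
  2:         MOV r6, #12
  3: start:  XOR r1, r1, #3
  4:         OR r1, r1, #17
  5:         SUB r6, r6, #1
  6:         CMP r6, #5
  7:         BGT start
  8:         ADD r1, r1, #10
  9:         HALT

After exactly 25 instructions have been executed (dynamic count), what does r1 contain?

19

r1=0
r6=12
r1=0^3=3
r1=3|17=19
r6=12-1=11
CMP r6, #5  (cmp 11,5)
BGT start: taken
r1=19^3=16
r1=16|17=17
r6=11-1=10
CMP r6, #5  (cmp 10,5)
BGT start: taken
r1=17^3=18
r1=18|17=19
r6=10-1=9
CMP r6, #5  (cmp 9,5)
BGT start: taken
r1=19^3=16
r1=16|17=17
r6=9-1=8
CMP r6, #5  (cmp 8,5)
BGT start: taken
r1=17^3=18
r1=18|17=19
r6=8-1=7
After step 25: r1 = 19.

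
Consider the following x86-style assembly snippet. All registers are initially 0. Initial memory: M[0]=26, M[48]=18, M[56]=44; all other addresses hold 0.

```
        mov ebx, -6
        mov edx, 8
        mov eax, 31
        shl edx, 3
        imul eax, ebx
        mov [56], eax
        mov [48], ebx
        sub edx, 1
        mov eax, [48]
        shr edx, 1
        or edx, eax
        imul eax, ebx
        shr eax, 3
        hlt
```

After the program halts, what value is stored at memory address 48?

mov ebx, -6 → ebx=-6
mov edx, 8 → edx=8
mov eax, 31 → eax=31
shl edx, 3 → edx=8<<3=64
imul eax, ebx → eax=31*(-6)=-186
mov [56], eax → M[56]=-186
mov [48], ebx → M[48]=-6
sub edx, 1 → edx=64-1=63
mov eax, [48] → eax=M[48]=-6
shr edx, 1 → edx=63>>1=31
or edx, eax → edx=31|(-6)=-1
imul eax, ebx → eax=(-6)*(-6)=36
shr eax, 3 → eax=36>>3=4
halt.

-6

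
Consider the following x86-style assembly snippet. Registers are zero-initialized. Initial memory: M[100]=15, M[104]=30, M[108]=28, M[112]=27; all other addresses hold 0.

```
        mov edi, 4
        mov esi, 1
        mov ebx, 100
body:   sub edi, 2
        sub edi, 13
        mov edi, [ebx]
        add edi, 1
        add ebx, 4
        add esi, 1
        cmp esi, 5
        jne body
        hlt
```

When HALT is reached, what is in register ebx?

after mov edi, 4: edi=4
after mov esi, 1: esi=1
after mov ebx, 100: ebx=100
after sub edi, 2: edi=4-2=2
after sub edi, 13: edi=2-13=-11
after mov edi, [ebx]: edi=M[100]=15
after add edi, 1: edi=15+1=16
after add ebx, 4: ebx=100+4=104
after add esi, 1: esi=1+1=2
cmp esi, 5  (cmp 2,5)
jne body: taken
after sub edi, 2: edi=16-2=14
after sub edi, 13: edi=14-13=1
after mov edi, [ebx]: edi=M[104]=30
after add edi, 1: edi=30+1=31
after add ebx, 4: ebx=104+4=108
after add esi, 1: esi=2+1=3
cmp esi, 5  (cmp 3,5)
jne body: taken
after sub edi, 2: edi=31-2=29
after sub edi, 13: edi=29-13=16
after mov edi, [ebx]: edi=M[108]=28
after add edi, 1: edi=28+1=29
after add ebx, 4: ebx=108+4=112
after add esi, 1: esi=3+1=4
cmp esi, 5  (cmp 4,5)
jne body: taken
after sub edi, 2: edi=29-2=27
after sub edi, 13: edi=27-13=14
after mov edi, [ebx]: edi=M[112]=27
after add edi, 1: edi=27+1=28
after add ebx, 4: ebx=112+4=116
after add esi, 1: esi=4+1=5
cmp esi, 5  (cmp 5,5)
jne body: not taken
halt.

116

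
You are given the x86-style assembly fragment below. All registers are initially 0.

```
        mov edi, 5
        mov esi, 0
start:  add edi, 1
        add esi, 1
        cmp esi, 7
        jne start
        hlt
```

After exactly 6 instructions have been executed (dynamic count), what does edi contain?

6

mov edi, 5 → edi=5
mov esi, 0 → esi=0
add edi, 1 → edi=5+1=6
add esi, 1 → esi=0+1=1
cmp esi, 7  (cmp 1,7)
jne start: taken
After step 6: edi = 6.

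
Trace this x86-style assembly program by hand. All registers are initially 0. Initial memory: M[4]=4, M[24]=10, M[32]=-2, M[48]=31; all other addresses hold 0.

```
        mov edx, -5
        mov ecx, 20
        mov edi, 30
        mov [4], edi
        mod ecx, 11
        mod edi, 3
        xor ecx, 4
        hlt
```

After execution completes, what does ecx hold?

13

after mov edx, -5: edx=-5
after mov ecx, 20: ecx=20
after mov edi, 30: edi=30
mov [4], edi → M[4]=30
after mod ecx, 11: ecx=20%11=9
after mod edi, 3: edi=30%3=0
after xor ecx, 4: ecx=9^4=13
halt.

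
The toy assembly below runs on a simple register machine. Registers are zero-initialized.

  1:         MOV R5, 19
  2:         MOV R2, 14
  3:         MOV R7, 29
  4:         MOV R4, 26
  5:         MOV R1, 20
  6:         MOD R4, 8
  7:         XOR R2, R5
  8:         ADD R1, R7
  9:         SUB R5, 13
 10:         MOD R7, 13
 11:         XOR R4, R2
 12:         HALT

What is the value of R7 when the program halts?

after MOV R5, 19: R5=19
after MOV R2, 14: R2=14
after MOV R7, 29: R7=29
after MOV R4, 26: R4=26
after MOV R1, 20: R1=20
after MOD R4, 8: R4=26%8=2
after XOR R2, R5: R2=14^19=29
after ADD R1, R7: R1=20+29=49
after SUB R5, 13: R5=19-13=6
after MOD R7, 13: R7=29%13=3
after XOR R4, R2: R4=2^29=31
halt.

3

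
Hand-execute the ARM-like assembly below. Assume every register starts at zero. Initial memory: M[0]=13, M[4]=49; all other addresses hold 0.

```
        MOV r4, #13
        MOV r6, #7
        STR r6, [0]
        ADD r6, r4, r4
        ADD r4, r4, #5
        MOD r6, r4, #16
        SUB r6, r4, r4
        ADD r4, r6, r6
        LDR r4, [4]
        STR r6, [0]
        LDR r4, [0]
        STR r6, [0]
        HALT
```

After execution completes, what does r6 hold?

MOV r4, #13 → r4=13
MOV r6, #7 → r6=7
STR r6, [0] → M[0]=7
ADD r6, r4, r4 → r6=13+13=26
ADD r4, r4, #5 → r4=13+5=18
MOD r6, r4, #16 → r6=18%16=2
SUB r6, r4, r4 → r6=18-18=0
ADD r4, r6, r6 → r4=0+0=0
LDR r4, [4] → r4=M[4]=49
STR r6, [0] → M[0]=0
LDR r4, [0] → r4=M[0]=0
STR r6, [0] → M[0]=0
halt.

0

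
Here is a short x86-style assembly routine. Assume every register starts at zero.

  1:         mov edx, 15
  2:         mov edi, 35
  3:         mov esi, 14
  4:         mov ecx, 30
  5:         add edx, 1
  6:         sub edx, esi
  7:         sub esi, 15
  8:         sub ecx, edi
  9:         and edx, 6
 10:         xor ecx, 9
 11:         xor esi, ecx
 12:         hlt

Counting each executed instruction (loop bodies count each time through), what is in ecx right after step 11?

after mov edx, 15: edx=15
after mov edi, 35: edi=35
after mov esi, 14: esi=14
after mov ecx, 30: ecx=30
after add edx, 1: edx=15+1=16
after sub edx, esi: edx=16-14=2
after sub esi, 15: esi=14-15=-1
after sub ecx, edi: ecx=30-35=-5
after and edx, 6: edx=2&6=2
after xor ecx, 9: ecx=(-5)^9=-14
after xor esi, ecx: esi=(-1)^(-14)=13
After step 11: ecx = -14.

-14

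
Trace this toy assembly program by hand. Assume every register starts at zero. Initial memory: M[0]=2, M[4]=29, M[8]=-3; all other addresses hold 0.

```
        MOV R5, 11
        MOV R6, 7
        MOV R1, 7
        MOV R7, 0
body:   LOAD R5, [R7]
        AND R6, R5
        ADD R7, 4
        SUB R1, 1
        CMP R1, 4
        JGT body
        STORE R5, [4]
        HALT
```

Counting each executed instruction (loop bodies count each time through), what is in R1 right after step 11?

6

R5=11
R6=7
R1=7
R7=0
R5=M[0]=2
R6=7&2=2
R7=0+4=4
R1=7-1=6
CMP R1, 4  (cmp 6,4)
JGT body: taken
R5=M[4]=29
After step 11: R1 = 6.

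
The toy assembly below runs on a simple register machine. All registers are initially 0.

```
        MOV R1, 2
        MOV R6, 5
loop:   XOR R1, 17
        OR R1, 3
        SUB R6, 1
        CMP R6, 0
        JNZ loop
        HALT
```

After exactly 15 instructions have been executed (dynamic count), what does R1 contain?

19

MOV R1, 2 → R1=2
MOV R6, 5 → R6=5
XOR R1, 17 → R1=2^17=19
OR R1, 3 → R1=19|3=19
SUB R6, 1 → R6=5-1=4
CMP R6, 0  (cmp 4,0)
JNZ loop: taken
XOR R1, 17 → R1=19^17=2
OR R1, 3 → R1=2|3=3
SUB R6, 1 → R6=4-1=3
CMP R6, 0  (cmp 3,0)
JNZ loop: taken
XOR R1, 17 → R1=3^17=18
OR R1, 3 → R1=18|3=19
SUB R6, 1 → R6=3-1=2
After step 15: R1 = 19.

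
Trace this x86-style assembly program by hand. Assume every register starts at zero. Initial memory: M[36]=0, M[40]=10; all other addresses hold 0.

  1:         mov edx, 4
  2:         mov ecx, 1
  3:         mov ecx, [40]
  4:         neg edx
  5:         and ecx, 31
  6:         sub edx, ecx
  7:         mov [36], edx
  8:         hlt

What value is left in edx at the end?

-14

mov edx, 4 → edx=4
mov ecx, 1 → ecx=1
mov ecx, [40] → ecx=M[40]=10
neg edx → edx=-(4)=-4
and ecx, 31 → ecx=10&31=10
sub edx, ecx → edx=(-4)-10=-14
mov [36], edx → M[36]=-14
halt.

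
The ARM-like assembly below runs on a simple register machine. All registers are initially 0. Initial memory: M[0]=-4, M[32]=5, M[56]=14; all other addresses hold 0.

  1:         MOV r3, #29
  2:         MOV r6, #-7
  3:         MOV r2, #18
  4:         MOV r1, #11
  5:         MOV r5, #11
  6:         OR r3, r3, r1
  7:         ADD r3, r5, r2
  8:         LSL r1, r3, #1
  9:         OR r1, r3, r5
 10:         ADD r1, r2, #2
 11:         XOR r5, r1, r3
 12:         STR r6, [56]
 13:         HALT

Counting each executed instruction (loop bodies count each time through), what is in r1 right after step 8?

58

MOV r3, #29 → r3=29
MOV r6, #-7 → r6=-7
MOV r2, #18 → r2=18
MOV r1, #11 → r1=11
MOV r5, #11 → r5=11
OR r3, r3, r1 → r3=29|11=31
ADD r3, r5, r2 → r3=11+18=29
LSL r1, r3, #1 → r1=29<<1=58
After step 8: r1 = 58.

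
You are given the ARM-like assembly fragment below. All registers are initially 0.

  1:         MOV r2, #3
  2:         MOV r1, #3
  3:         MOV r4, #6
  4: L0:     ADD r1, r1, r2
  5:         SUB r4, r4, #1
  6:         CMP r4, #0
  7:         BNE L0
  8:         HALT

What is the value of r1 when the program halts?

r2=3
r1=3
r4=6
r1=3+3=6
r4=6-1=5
CMP r4, #0  (cmp 5,0)
BNE L0: taken
r1=6+3=9
r4=5-1=4
CMP r4, #0  (cmp 4,0)
BNE L0: taken
r1=9+3=12
r4=4-1=3
CMP r4, #0  (cmp 3,0)
BNE L0: taken
r1=12+3=15
r4=3-1=2
CMP r4, #0  (cmp 2,0)
BNE L0: taken
r1=15+3=18
r4=2-1=1
CMP r4, #0  (cmp 1,0)
BNE L0: taken
r1=18+3=21
r4=1-1=0
CMP r4, #0  (cmp 0,0)
BNE L0: not taken
halt.

21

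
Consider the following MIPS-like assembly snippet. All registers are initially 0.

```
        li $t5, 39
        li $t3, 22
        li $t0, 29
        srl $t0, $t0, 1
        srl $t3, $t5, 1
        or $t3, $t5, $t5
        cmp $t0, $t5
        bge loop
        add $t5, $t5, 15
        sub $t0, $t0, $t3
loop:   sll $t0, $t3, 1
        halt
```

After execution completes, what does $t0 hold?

78

$t5=39
$t3=22
$t0=29
$t0=29>>1=14
$t3=39>>1=19
$t3=39|39=39
cmp $t0, $t5  (cmp 14,39)
bge loop: not taken
$t5=39+15=54
$t0=14-39=-25
$t0=39<<1=78
halt.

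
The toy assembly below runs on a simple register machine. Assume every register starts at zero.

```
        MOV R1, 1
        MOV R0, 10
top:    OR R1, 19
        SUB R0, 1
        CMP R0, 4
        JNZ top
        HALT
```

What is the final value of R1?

after MOV R1, 1: R1=1
after MOV R0, 10: R0=10
after OR R1, 19: R1=1|19=19
after SUB R0, 1: R0=10-1=9
CMP R0, 4  (cmp 9,4)
JNZ top: taken
after OR R1, 19: R1=19|19=19
after SUB R0, 1: R0=9-1=8
CMP R0, 4  (cmp 8,4)
JNZ top: taken
after OR R1, 19: R1=19|19=19
after SUB R0, 1: R0=8-1=7
CMP R0, 4  (cmp 7,4)
JNZ top: taken
after OR R1, 19: R1=19|19=19
after SUB R0, 1: R0=7-1=6
CMP R0, 4  (cmp 6,4)
JNZ top: taken
after OR R1, 19: R1=19|19=19
after SUB R0, 1: R0=6-1=5
CMP R0, 4  (cmp 5,4)
JNZ top: taken
after OR R1, 19: R1=19|19=19
after SUB R0, 1: R0=5-1=4
CMP R0, 4  (cmp 4,4)
JNZ top: not taken
halt.

19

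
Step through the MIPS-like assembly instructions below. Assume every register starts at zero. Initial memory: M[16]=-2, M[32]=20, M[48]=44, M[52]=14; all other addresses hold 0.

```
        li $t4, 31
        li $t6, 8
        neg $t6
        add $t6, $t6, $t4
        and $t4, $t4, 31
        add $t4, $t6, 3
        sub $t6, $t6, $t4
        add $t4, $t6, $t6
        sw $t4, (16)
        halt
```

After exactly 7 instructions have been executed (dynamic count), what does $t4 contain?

li $t4, 31 → $t4=31
li $t6, 8 → $t6=8
neg $t6 → $t6=-(8)=-8
add $t6, $t6, $t4 → $t6=(-8)+31=23
and $t4, $t4, 31 → $t4=31&31=31
add $t4, $t6, 3 → $t4=23+3=26
sub $t6, $t6, $t4 → $t6=23-26=-3
After step 7: $t4 = 26.

26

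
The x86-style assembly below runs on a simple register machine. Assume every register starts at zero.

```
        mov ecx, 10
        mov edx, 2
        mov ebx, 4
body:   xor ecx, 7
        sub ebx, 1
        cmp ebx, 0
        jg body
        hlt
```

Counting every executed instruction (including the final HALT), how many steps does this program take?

20

ecx=10
edx=2
ebx=4
ecx=10^7=13
ebx=4-1=3
cmp ebx, 0  (cmp 3,0)
jg body: taken
ecx=13^7=10
ebx=3-1=2
cmp ebx, 0  (cmp 2,0)
jg body: taken
ecx=10^7=13
ebx=2-1=1
cmp ebx, 0  (cmp 1,0)
jg body: taken
ecx=13^7=10
ebx=1-1=0
cmp ebx, 0  (cmp 0,0)
jg body: not taken
halt.
Total executed instructions: 20.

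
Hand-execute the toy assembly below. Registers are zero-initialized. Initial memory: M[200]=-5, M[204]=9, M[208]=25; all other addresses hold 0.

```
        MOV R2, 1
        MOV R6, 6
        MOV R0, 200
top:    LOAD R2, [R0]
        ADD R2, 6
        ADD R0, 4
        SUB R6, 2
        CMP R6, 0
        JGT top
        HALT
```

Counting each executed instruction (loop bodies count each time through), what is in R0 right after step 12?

208

MOV R2, 1 → R2=1
MOV R6, 6 → R6=6
MOV R0, 200 → R0=200
LOAD R2, [R0] → R2=M[200]=-5
ADD R2, 6 → R2=(-5)+6=1
ADD R0, 4 → R0=200+4=204
SUB R6, 2 → R6=6-2=4
CMP R6, 0  (cmp 4,0)
JGT top: taken
LOAD R2, [R0] → R2=M[204]=9
ADD R2, 6 → R2=9+6=15
ADD R0, 4 → R0=204+4=208
After step 12: R0 = 208.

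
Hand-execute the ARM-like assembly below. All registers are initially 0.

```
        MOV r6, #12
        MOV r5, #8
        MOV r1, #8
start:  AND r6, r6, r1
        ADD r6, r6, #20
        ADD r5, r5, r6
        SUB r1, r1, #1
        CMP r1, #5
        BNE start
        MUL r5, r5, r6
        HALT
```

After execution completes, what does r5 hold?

r6=12
r5=8
r1=8
r6=12&8=8
r6=8+20=28
r5=8+28=36
r1=8-1=7
CMP r1, #5  (cmp 7,5)
BNE start: taken
r6=28&7=4
r6=4+20=24
r5=36+24=60
r1=7-1=6
CMP r1, #5  (cmp 6,5)
BNE start: taken
r6=24&6=0
r6=0+20=20
r5=60+20=80
r1=6-1=5
CMP r1, #5  (cmp 5,5)
BNE start: not taken
r5=80*20=1600
halt.

1600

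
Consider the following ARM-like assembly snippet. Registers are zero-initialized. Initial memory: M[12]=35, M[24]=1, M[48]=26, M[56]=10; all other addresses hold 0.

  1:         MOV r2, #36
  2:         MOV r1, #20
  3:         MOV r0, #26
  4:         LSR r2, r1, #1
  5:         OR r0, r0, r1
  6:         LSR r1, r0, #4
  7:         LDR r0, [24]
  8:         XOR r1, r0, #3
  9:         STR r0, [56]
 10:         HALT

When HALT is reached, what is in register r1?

2

after MOV r2, #36: r2=36
after MOV r1, #20: r1=20
after MOV r0, #26: r0=26
after LSR r2, r1, #1: r2=20>>1=10
after OR r0, r0, r1: r0=26|20=30
after LSR r1, r0, #4: r1=30>>4=1
after LDR r0, [24]: r0=M[24]=1
after XOR r1, r0, #3: r1=1^3=2
STR r0, [56] → M[56]=1
halt.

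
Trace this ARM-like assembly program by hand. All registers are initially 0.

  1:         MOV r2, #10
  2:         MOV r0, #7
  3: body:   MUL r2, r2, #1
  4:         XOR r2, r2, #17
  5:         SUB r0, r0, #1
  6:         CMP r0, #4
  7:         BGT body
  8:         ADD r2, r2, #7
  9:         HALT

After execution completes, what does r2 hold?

34

after MOV r2, #10: r2=10
after MOV r0, #7: r0=7
after MUL r2, r2, #1: r2=10*1=10
after XOR r2, r2, #17: r2=10^17=27
after SUB r0, r0, #1: r0=7-1=6
CMP r0, #4  (cmp 6,4)
BGT body: taken
after MUL r2, r2, #1: r2=27*1=27
after XOR r2, r2, #17: r2=27^17=10
after SUB r0, r0, #1: r0=6-1=5
CMP r0, #4  (cmp 5,4)
BGT body: taken
after MUL r2, r2, #1: r2=10*1=10
after XOR r2, r2, #17: r2=10^17=27
after SUB r0, r0, #1: r0=5-1=4
CMP r0, #4  (cmp 4,4)
BGT body: not taken
after ADD r2, r2, #7: r2=27+7=34
halt.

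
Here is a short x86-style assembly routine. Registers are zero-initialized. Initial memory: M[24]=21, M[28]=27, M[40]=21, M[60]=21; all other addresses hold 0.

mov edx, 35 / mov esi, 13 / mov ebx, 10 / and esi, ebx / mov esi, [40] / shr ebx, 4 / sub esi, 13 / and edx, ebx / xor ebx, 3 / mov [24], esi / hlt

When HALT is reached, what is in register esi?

edx=35
esi=13
ebx=10
esi=13&10=8
esi=M[40]=21
ebx=10>>4=0
esi=21-13=8
edx=35&0=0
ebx=0^3=3
mov [24], esi → M[24]=8
halt.

8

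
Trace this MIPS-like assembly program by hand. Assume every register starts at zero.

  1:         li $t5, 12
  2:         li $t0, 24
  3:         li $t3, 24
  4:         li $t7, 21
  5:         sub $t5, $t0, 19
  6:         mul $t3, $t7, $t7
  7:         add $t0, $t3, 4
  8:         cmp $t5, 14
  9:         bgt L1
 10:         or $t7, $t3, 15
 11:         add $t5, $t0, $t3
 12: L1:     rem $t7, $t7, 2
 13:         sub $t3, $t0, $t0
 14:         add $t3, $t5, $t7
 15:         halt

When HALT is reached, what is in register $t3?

li $t5, 12 → $t5=12
li $t0, 24 → $t0=24
li $t3, 24 → $t3=24
li $t7, 21 → $t7=21
sub $t5, $t0, 19 → $t5=24-19=5
mul $t3, $t7, $t7 → $t3=21*21=441
add $t0, $t3, 4 → $t0=441+4=445
cmp $t5, 14  (cmp 5,14)
bgt L1: not taken
or $t7, $t3, 15 → $t7=441|15=447
add $t5, $t0, $t3 → $t5=445+441=886
rem $t7, $t7, 2 → $t7=447%2=1
sub $t3, $t0, $t0 → $t3=445-445=0
add $t3, $t5, $t7 → $t3=886+1=887
halt.

887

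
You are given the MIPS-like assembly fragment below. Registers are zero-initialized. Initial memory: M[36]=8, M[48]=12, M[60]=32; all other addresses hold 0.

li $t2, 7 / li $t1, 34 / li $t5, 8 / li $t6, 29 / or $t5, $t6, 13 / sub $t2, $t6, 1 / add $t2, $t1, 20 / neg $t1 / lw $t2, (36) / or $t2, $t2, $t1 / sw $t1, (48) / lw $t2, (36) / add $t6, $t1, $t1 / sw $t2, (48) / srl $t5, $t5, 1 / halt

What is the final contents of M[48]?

after li $t2, 7: $t2=7
after li $t1, 34: $t1=34
after li $t5, 8: $t5=8
after li $t6, 29: $t6=29
after or $t5, $t6, 13: $t5=29|13=29
after sub $t2, $t6, 1: $t2=29-1=28
after add $t2, $t1, 20: $t2=34+20=54
after neg $t1: $t1=-(34)=-34
after lw $t2, (36): $t2=M[36]=8
after or $t2, $t2, $t1: $t2=8|(-34)=-34
sw $t1, (48) → M[48]=-34
after lw $t2, (36): $t2=M[36]=8
after add $t6, $t1, $t1: $t6=(-34)+(-34)=-68
sw $t2, (48) → M[48]=8
after srl $t5, $t5, 1: $t5=29>>1=14
halt.

8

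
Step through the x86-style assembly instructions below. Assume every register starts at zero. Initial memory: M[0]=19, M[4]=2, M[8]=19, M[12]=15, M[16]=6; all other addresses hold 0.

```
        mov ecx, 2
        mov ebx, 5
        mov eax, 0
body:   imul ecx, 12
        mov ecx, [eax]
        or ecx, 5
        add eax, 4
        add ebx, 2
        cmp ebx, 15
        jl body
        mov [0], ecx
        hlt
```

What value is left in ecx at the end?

7

mov ecx, 2 → ecx=2
mov ebx, 5 → ebx=5
mov eax, 0 → eax=0
imul ecx, 12 → ecx=2*12=24
mov ecx, [eax] → ecx=M[0]=19
or ecx, 5 → ecx=19|5=23
add eax, 4 → eax=0+4=4
add ebx, 2 → ebx=5+2=7
cmp ebx, 15  (cmp 7,15)
jl body: taken
imul ecx, 12 → ecx=23*12=276
mov ecx, [eax] → ecx=M[4]=2
or ecx, 5 → ecx=2|5=7
add eax, 4 → eax=4+4=8
add ebx, 2 → ebx=7+2=9
cmp ebx, 15  (cmp 9,15)
jl body: taken
imul ecx, 12 → ecx=7*12=84
mov ecx, [eax] → ecx=M[8]=19
or ecx, 5 → ecx=19|5=23
add eax, 4 → eax=8+4=12
add ebx, 2 → ebx=9+2=11
cmp ebx, 15  (cmp 11,15)
jl body: taken
imul ecx, 12 → ecx=23*12=276
mov ecx, [eax] → ecx=M[12]=15
or ecx, 5 → ecx=15|5=15
add eax, 4 → eax=12+4=16
add ebx, 2 → ebx=11+2=13
cmp ebx, 15  (cmp 13,15)
jl body: taken
imul ecx, 12 → ecx=15*12=180
mov ecx, [eax] → ecx=M[16]=6
or ecx, 5 → ecx=6|5=7
add eax, 4 → eax=16+4=20
add ebx, 2 → ebx=13+2=15
cmp ebx, 15  (cmp 15,15)
jl body: not taken
mov [0], ecx → M[0]=7
halt.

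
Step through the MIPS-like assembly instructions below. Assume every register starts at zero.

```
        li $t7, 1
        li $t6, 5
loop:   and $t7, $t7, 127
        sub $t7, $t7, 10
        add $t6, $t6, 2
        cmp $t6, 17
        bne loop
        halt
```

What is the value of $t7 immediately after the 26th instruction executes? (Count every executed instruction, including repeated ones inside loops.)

79

li $t7, 1 → $t7=1
li $t6, 5 → $t6=5
and $t7, $t7, 127 → $t7=1&127=1
sub $t7, $t7, 10 → $t7=1-10=-9
add $t6, $t6, 2 → $t6=5+2=7
cmp $t6, 17  (cmp 7,17)
bne loop: taken
and $t7, $t7, 127 → $t7=(-9)&127=119
sub $t7, $t7, 10 → $t7=119-10=109
add $t6, $t6, 2 → $t6=7+2=9
cmp $t6, 17  (cmp 9,17)
bne loop: taken
and $t7, $t7, 127 → $t7=109&127=109
sub $t7, $t7, 10 → $t7=109-10=99
add $t6, $t6, 2 → $t6=9+2=11
cmp $t6, 17  (cmp 11,17)
bne loop: taken
and $t7, $t7, 127 → $t7=99&127=99
sub $t7, $t7, 10 → $t7=99-10=89
add $t6, $t6, 2 → $t6=11+2=13
cmp $t6, 17  (cmp 13,17)
bne loop: taken
and $t7, $t7, 127 → $t7=89&127=89
sub $t7, $t7, 10 → $t7=89-10=79
add $t6, $t6, 2 → $t6=13+2=15
cmp $t6, 17  (cmp 15,17)
After step 26: $t7 = 79.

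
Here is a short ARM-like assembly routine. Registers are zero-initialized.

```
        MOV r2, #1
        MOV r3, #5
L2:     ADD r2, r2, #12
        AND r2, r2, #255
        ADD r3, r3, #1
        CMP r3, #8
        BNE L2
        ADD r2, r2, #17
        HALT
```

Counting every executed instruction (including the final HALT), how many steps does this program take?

MOV r2, #1 → r2=1
MOV r3, #5 → r3=5
ADD r2, r2, #12 → r2=1+12=13
AND r2, r2, #255 → r2=13&255=13
ADD r3, r3, #1 → r3=5+1=6
CMP r3, #8  (cmp 6,8)
BNE L2: taken
ADD r2, r2, #12 → r2=13+12=25
AND r2, r2, #255 → r2=25&255=25
ADD r3, r3, #1 → r3=6+1=7
CMP r3, #8  (cmp 7,8)
BNE L2: taken
ADD r2, r2, #12 → r2=25+12=37
AND r2, r2, #255 → r2=37&255=37
ADD r3, r3, #1 → r3=7+1=8
CMP r3, #8  (cmp 8,8)
BNE L2: not taken
ADD r2, r2, #17 → r2=37+17=54
halt.
Total executed instructions: 19.

19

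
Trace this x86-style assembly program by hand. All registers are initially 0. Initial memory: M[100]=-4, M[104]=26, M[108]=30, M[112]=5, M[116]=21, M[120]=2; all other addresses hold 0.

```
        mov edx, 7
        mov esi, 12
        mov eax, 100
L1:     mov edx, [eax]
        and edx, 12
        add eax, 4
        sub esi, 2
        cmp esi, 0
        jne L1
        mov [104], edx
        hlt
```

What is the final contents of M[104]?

edx=7
esi=12
eax=100
edx=M[100]=-4
edx=(-4)&12=12
eax=100+4=104
esi=12-2=10
cmp esi, 0  (cmp 10,0)
jne L1: taken
edx=M[104]=26
edx=26&12=8
eax=104+4=108
esi=10-2=8
cmp esi, 0  (cmp 8,0)
jne L1: taken
edx=M[108]=30
edx=30&12=12
eax=108+4=112
esi=8-2=6
cmp esi, 0  (cmp 6,0)
jne L1: taken
edx=M[112]=5
edx=5&12=4
eax=112+4=116
esi=6-2=4
cmp esi, 0  (cmp 4,0)
jne L1: taken
edx=M[116]=21
edx=21&12=4
eax=116+4=120
esi=4-2=2
cmp esi, 0  (cmp 2,0)
jne L1: taken
edx=M[120]=2
edx=2&12=0
eax=120+4=124
esi=2-2=0
cmp esi, 0  (cmp 0,0)
jne L1: not taken
mov [104], edx → M[104]=0
halt.

0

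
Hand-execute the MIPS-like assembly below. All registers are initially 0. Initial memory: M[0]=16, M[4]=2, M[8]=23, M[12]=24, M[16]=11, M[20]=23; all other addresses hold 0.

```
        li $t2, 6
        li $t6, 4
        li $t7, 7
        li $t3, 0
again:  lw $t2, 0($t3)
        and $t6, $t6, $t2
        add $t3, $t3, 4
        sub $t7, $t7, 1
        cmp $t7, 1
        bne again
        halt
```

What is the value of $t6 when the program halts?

li $t2, 6 → $t2=6
li $t6, 4 → $t6=4
li $t7, 7 → $t7=7
li $t3, 0 → $t3=0
lw $t2, 0($t3) → $t2=M[0]=16
and $t6, $t6, $t2 → $t6=4&16=0
add $t3, $t3, 4 → $t3=0+4=4
sub $t7, $t7, 1 → $t7=7-1=6
cmp $t7, 1  (cmp 6,1)
bne again: taken
lw $t2, 0($t3) → $t2=M[4]=2
and $t6, $t6, $t2 → $t6=0&2=0
add $t3, $t3, 4 → $t3=4+4=8
sub $t7, $t7, 1 → $t7=6-1=5
cmp $t7, 1  (cmp 5,1)
bne again: taken
lw $t2, 0($t3) → $t2=M[8]=23
and $t6, $t6, $t2 → $t6=0&23=0
add $t3, $t3, 4 → $t3=8+4=12
sub $t7, $t7, 1 → $t7=5-1=4
cmp $t7, 1  (cmp 4,1)
bne again: taken
lw $t2, 0($t3) → $t2=M[12]=24
and $t6, $t6, $t2 → $t6=0&24=0
add $t3, $t3, 4 → $t3=12+4=16
sub $t7, $t7, 1 → $t7=4-1=3
cmp $t7, 1  (cmp 3,1)
bne again: taken
lw $t2, 0($t3) → $t2=M[16]=11
and $t6, $t6, $t2 → $t6=0&11=0
add $t3, $t3, 4 → $t3=16+4=20
sub $t7, $t7, 1 → $t7=3-1=2
cmp $t7, 1  (cmp 2,1)
bne again: taken
lw $t2, 0($t3) → $t2=M[20]=23
and $t6, $t6, $t2 → $t6=0&23=0
add $t3, $t3, 4 → $t3=20+4=24
sub $t7, $t7, 1 → $t7=2-1=1
cmp $t7, 1  (cmp 1,1)
bne again: not taken
halt.

0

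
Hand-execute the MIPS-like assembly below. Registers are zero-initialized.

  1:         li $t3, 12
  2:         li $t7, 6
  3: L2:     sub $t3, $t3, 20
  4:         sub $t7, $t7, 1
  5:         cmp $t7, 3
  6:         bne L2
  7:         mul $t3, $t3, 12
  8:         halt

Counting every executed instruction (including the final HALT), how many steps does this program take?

16

$t3=12
$t7=6
$t3=12-20=-8
$t7=6-1=5
cmp $t7, 3  (cmp 5,3)
bne L2: taken
$t3=(-8)-20=-28
$t7=5-1=4
cmp $t7, 3  (cmp 4,3)
bne L2: taken
$t3=(-28)-20=-48
$t7=4-1=3
cmp $t7, 3  (cmp 3,3)
bne L2: not taken
$t3=(-48)*12=-576
halt.
Total executed instructions: 16.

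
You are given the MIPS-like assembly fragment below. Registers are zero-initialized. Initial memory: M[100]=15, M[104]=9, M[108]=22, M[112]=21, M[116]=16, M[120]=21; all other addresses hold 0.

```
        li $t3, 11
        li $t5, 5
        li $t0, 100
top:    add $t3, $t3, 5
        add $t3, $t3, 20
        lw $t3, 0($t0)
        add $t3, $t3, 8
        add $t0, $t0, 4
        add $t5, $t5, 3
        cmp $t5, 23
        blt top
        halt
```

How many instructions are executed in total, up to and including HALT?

52

after li $t3, 11: $t3=11
after li $t5, 5: $t5=5
after li $t0, 100: $t0=100
after add $t3, $t3, 5: $t3=11+5=16
after add $t3, $t3, 20: $t3=16+20=36
after lw $t3, 0($t0): $t3=M[100]=15
after add $t3, $t3, 8: $t3=15+8=23
after add $t0, $t0, 4: $t0=100+4=104
after add $t5, $t5, 3: $t5=5+3=8
cmp $t5, 23  (cmp 8,23)
blt top: taken
after add $t3, $t3, 5: $t3=23+5=28
after add $t3, $t3, 20: $t3=28+20=48
after lw $t3, 0($t0): $t3=M[104]=9
after add $t3, $t3, 8: $t3=9+8=17
after add $t0, $t0, 4: $t0=104+4=108
after add $t5, $t5, 3: $t5=8+3=11
cmp $t5, 23  (cmp 11,23)
blt top: taken
after add $t3, $t3, 5: $t3=17+5=22
after add $t3, $t3, 20: $t3=22+20=42
after lw $t3, 0($t0): $t3=M[108]=22
after add $t3, $t3, 8: $t3=22+8=30
after add $t0, $t0, 4: $t0=108+4=112
after add $t5, $t5, 3: $t5=11+3=14
cmp $t5, 23  (cmp 14,23)
blt top: taken
after add $t3, $t3, 5: $t3=30+5=35
after add $t3, $t3, 20: $t3=35+20=55
after lw $t3, 0($t0): $t3=M[112]=21
after add $t3, $t3, 8: $t3=21+8=29
after add $t0, $t0, 4: $t0=112+4=116
after add $t5, $t5, 3: $t5=14+3=17
cmp $t5, 23  (cmp 17,23)
blt top: taken
after add $t3, $t3, 5: $t3=29+5=34
after add $t3, $t3, 20: $t3=34+20=54
after lw $t3, 0($t0): $t3=M[116]=16
after add $t3, $t3, 8: $t3=16+8=24
after add $t0, $t0, 4: $t0=116+4=120
after add $t5, $t5, 3: $t5=17+3=20
cmp $t5, 23  (cmp 20,23)
blt top: taken
after add $t3, $t3, 5: $t3=24+5=29
after add $t3, $t3, 20: $t3=29+20=49
after lw $t3, 0($t0): $t3=M[120]=21
after add $t3, $t3, 8: $t3=21+8=29
after add $t0, $t0, 4: $t0=120+4=124
after add $t5, $t5, 3: $t5=20+3=23
cmp $t5, 23  (cmp 23,23)
blt top: not taken
halt.
Total executed instructions: 52.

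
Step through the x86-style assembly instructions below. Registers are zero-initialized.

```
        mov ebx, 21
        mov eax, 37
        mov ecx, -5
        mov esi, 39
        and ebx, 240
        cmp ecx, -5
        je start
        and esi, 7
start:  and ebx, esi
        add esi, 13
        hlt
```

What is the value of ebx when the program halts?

0

after mov ebx, 21: ebx=21
after mov eax, 37: eax=37
after mov ecx, -5: ecx=-5
after mov esi, 39: esi=39
after and ebx, 240: ebx=21&240=16
cmp ecx, -5  (cmp -5,-5)
je start: taken
after and ebx, esi: ebx=16&39=0
after add esi, 13: esi=39+13=52
halt.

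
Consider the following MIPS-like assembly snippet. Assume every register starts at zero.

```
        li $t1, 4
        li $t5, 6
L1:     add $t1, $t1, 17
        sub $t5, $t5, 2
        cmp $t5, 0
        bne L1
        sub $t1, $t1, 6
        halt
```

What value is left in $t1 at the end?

li $t1, 4 → $t1=4
li $t5, 6 → $t5=6
add $t1, $t1, 17 → $t1=4+17=21
sub $t5, $t5, 2 → $t5=6-2=4
cmp $t5, 0  (cmp 4,0)
bne L1: taken
add $t1, $t1, 17 → $t1=21+17=38
sub $t5, $t5, 2 → $t5=4-2=2
cmp $t5, 0  (cmp 2,0)
bne L1: taken
add $t1, $t1, 17 → $t1=38+17=55
sub $t5, $t5, 2 → $t5=2-2=0
cmp $t5, 0  (cmp 0,0)
bne L1: not taken
sub $t1, $t1, 6 → $t1=55-6=49
halt.

49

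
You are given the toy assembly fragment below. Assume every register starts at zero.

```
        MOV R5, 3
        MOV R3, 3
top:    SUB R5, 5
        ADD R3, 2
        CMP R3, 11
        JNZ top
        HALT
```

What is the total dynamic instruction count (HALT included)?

R5=3
R3=3
R5=3-5=-2
R3=3+2=5
CMP R3, 11  (cmp 5,11)
JNZ top: taken
R5=(-2)-5=-7
R3=5+2=7
CMP R3, 11  (cmp 7,11)
JNZ top: taken
R5=(-7)-5=-12
R3=7+2=9
CMP R3, 11  (cmp 9,11)
JNZ top: taken
R5=(-12)-5=-17
R3=9+2=11
CMP R3, 11  (cmp 11,11)
JNZ top: not taken
halt.
Total executed instructions: 19.

19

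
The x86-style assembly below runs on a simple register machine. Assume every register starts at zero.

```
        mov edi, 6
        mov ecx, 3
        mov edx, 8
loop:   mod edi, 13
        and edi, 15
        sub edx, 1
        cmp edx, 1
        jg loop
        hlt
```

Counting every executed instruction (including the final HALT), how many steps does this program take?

after mov edi, 6: edi=6
after mov ecx, 3: ecx=3
after mov edx, 8: edx=8
after mod edi, 13: edi=6%13=6
after and edi, 15: edi=6&15=6
after sub edx, 1: edx=8-1=7
cmp edx, 1  (cmp 7,1)
jg loop: taken
after mod edi, 13: edi=6%13=6
after and edi, 15: edi=6&15=6
after sub edx, 1: edx=7-1=6
cmp edx, 1  (cmp 6,1)
jg loop: taken
after mod edi, 13: edi=6%13=6
after and edi, 15: edi=6&15=6
after sub edx, 1: edx=6-1=5
cmp edx, 1  (cmp 5,1)
jg loop: taken
after mod edi, 13: edi=6%13=6
after and edi, 15: edi=6&15=6
after sub edx, 1: edx=5-1=4
cmp edx, 1  (cmp 4,1)
jg loop: taken
after mod edi, 13: edi=6%13=6
after and edi, 15: edi=6&15=6
after sub edx, 1: edx=4-1=3
cmp edx, 1  (cmp 3,1)
jg loop: taken
after mod edi, 13: edi=6%13=6
after and edi, 15: edi=6&15=6
after sub edx, 1: edx=3-1=2
cmp edx, 1  (cmp 2,1)
jg loop: taken
after mod edi, 13: edi=6%13=6
after and edi, 15: edi=6&15=6
after sub edx, 1: edx=2-1=1
cmp edx, 1  (cmp 1,1)
jg loop: not taken
halt.
Total executed instructions: 39.

39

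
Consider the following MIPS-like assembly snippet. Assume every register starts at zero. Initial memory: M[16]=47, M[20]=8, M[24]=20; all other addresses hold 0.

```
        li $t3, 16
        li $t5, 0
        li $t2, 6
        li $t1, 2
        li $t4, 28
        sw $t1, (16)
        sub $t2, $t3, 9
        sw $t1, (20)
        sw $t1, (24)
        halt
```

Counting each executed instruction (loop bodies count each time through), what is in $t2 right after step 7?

li $t3, 16 → $t3=16
li $t5, 0 → $t5=0
li $t2, 6 → $t2=6
li $t1, 2 → $t1=2
li $t4, 28 → $t4=28
sw $t1, (16) → M[16]=2
sub $t2, $t3, 9 → $t2=16-9=7
After step 7: $t2 = 7.

7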